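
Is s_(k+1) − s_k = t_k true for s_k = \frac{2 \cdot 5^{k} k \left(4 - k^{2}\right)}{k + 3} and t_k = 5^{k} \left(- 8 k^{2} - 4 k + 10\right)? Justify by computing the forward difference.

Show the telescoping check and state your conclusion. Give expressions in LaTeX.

s_(k+1) = -10*5**k*(k + 1)*((k + 1)**2 - 4)/(k + 4)
s_(k+1) − s_k = 5**k*(-8*k**4 - 52*k**3 - 88*k**2 + 28*k + 90)/(k**2 + 7*k + 12)
(s_(k+1) − s_k) − t_k = 5**k*(8*k**3 + 26*k**2 + 6*k - 30)/(k**2 + 7*k + 12)

Invalid: residual \frac{5^{k} \left(8 k^{3} + 26 k^{2} + 6 k - 30\right)}{k^{2} + 7 k + 12} ≠ 0.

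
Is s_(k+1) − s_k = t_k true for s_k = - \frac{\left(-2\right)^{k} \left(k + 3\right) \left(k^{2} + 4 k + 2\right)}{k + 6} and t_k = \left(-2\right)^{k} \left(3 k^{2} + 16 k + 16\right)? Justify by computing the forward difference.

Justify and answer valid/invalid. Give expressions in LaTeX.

s_(k+1) = 2*(-2)**k*(k + 4)*(4*k + (k + 1)**2 + 6)/(k + 7)
s_(k+1) − s_k = (-2)**k*(3*k**4 + 46*k**3 + 245*k**2 + 532*k + 378)/(k**2 + 13*k + 42)
(s_(k+1) − s_k) − t_k = (-2)**k*(-9*k**3 - 105*k**2 - 348*k - 294)/(k**2 + 13*k + 42)

Invalid: residual \frac{\left(-2\right)^{k} \left(- 9 k^{3} - 105 k^{2} - 348 k - 294\right)}{k^{2} + 13 k + 42} ≠ 0.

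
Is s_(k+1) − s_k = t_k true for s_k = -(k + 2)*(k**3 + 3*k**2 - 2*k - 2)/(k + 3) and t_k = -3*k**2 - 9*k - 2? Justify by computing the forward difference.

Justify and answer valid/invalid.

s_(k+1) = k*(-k**3 - 9*k**2 - 25*k - 21)/(k + 4)
s_(k+1) − s_k = (-3*k**4 - 28*k**3 - 86*k**2 - 91*k - 16)/(k**2 + 7*k + 12)
(s_(k+1) − s_k) − t_k = (2*k**3 + 15*k**2 + 31*k + 8)/(k**2 + 7*k + 12)

Invalid: residual (2*k**3 + 15*k**2 + 31*k + 8)/(k**2 + 7*k + 12) ≠ 0.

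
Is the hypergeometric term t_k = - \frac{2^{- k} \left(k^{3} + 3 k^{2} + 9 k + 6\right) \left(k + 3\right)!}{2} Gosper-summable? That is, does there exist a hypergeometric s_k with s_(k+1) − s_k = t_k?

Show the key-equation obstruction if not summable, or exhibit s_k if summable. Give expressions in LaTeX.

r(k) = (k**4 + 10*k**3 + 42*k**2 + 91*k + 76)/(2*(k**3 + 3*k**2 + 9*k + 6)) after simplifying.
A = k/2 + 2, B = 1, C = k**3 + 3*k**2 + 9*k + 6.
Set up (k/2 + 2)·f(k+1) − (1)·f(k) − (k**3 + 3*k**2 + 9*k + 6) = 0.
deg f ≤ 2 (via 1,0,3).
Solve for f: f(k) = 2*(k**2 - k + 3) (degree 2 ≤ 2).
R(k) = B(k−1)·f(k)/C(k) = 2*(k**2 - k + 3)/(k**3 + 3*k**2 + 9*k + 6); s_k = R·t_k = -(k**2 - k + 3)*factorial(k + 3)/2**k.
s_(k+1) − s_k = -(k**3 + 3*k**2 + 9*k + 6)*factorial(k + 3)/(2*2**k) = t_k.

Yes. s_k = - 2^{- k} \left(k^{2} - k + 3\right) \left(k + 3\right)!.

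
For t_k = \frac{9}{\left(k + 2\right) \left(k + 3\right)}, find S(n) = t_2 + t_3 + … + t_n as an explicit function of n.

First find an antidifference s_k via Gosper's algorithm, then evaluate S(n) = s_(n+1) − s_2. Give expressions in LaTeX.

Step 1: r(k) = (k + 2)/(k + 4).
A = k + 2, B = k + 4, C = 1.
Solve (k + 2)·f(k+1) − (k + 3)·f(k) = 1.
Bound: deg f ≤ 1.
Coefficient equations give f(k) = k/2.
R(k) = B(k−1)·f(k)/C(k) = k*(k + 3)/2; s_k = R·t_k = 9*k/(2*(k + 2)).
s_(k+1) − s_k = 9/(k**2 + 5*k + 6) = t_k.
s_(n+1) = 9*(n + 1)/(2*(n + 3)) and s_(2) = 9/4, so S(n) = 9*(n - 1)/(4*(n + 3)).

S(n) = \frac{9 \left(n - 1\right)}{4 \left(n + 3\right)}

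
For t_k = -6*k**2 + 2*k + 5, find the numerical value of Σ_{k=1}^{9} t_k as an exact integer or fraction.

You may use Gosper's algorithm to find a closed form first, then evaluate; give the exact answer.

Compute t_(k+1)/t_k: get (6*k**2 + 10*k - 1)/(6*k**2 - 2*k - 5).
Factor: A=1; B=1; C=k**2 - k/3 - 5/6.
Solve (1)·f(k+1) − (1)·f(k) = k**2 - k/3 - 5/6.
d = 3 from the (0,0,2) case.
Solving with deg f ≤ 3: f(k) = k*(2*k**2 - 4*k - 3)/6.
So s_k = (B(k−1)f/C)·t_k = (k*(2*k**2 - 4*k - 3)/(6*k**2 - 2*k - 5))·t_k = k*(-2*k**2 + 4*k + 3).
s_(k+1) − s_k = -6*k**2 + 2*k + 5 = t_k.
Sum = s_(10) − s_(1); s_(10) = -1570, s_(1) = 5 ⇒ -1575.

Σ = -1575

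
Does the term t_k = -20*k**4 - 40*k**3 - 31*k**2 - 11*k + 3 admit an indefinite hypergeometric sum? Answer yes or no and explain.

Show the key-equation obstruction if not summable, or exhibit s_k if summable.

Compute t_(k+1)/t_k: get (20*k**4 + 120*k**3 + 271*k**2 + 273*k + 99)/(20*k**4 + 40*k**3 + 31*k**2 + 11*k - 3).
Normal form (A,B,C) = (1, 1, k**4 + 2*k**3 + 31*k**2/20 + 11*k/20 - 3/20).
Set up (1)·f(k+1) − (1)·f(k) − (k**4 + 2*k**3 + 31*k**2/20 + 11*k/20 - 3/20) = 0.
Bound: deg f ≤ 5.
Coefficient equations give f(k) = k*(4*k**4 - 3*k**2 - 4)/20.
Then R = B(k−1)f/C = k*(4*k**4 - 3*k**2 - 4)/((4*k**2 + 4*k + 3)*(5*k**2 + 5*k - 1)), so s_k = R(k)·t_k = k*(-4*k**4 + 3*k**2 + 4).
s_(k+1) − s_k = -20*k**4 - 40*k**3 - 31*k**2 - 11*k + 3 = t_k.

Yes. s_k = k*(-4*k**4 + 3*k**2 + 4).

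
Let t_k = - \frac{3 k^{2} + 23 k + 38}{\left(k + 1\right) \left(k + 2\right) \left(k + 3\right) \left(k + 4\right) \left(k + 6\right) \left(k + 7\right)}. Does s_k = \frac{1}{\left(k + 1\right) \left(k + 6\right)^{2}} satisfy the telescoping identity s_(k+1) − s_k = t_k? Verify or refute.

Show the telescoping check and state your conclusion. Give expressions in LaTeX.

s_(k+1) = 1/((k + 2)*(k + 7)**2)
s_(k+1) − s_k = 1/((k + 2)*(k + 7)**2) - 1/((k + 1)*(k + 6)**2)
(s_(k+1) − s_k) − t_k = 6*(2*k**3 + 27*k**2 + 113*k + 142)/(k**8 + 36*k**7 + 548*k**6 + 4582*k**5 + 22863*k**4 + 69134*k**3 + 122412*k**2 + 114408*k + 42336)

Invalid: residual \frac{6 \left(2 k^{3} + 27 k^{2} + 113 k + 142\right)}{k^{8} + 36 k^{7} + 548 k^{6} + 4582 k^{5} + 22863 k^{4} + 69134 k^{3} + 122412 k^{2} + 114408 k + 42336} ≠ 0.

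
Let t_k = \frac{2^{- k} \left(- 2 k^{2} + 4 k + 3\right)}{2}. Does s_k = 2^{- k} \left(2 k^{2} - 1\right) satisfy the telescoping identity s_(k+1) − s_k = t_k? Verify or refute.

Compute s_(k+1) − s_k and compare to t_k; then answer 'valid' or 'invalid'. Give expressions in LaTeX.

s_(k+1) = (2*(k + 1)**2 - 1)/(2*2**k)
s_(k+1) − s_k = (-2*k**2 + 4*k + 3)/(2*2**k)
(s_(k+1) − s_k) − t_k = 0

Valid — Δs_k = t_k.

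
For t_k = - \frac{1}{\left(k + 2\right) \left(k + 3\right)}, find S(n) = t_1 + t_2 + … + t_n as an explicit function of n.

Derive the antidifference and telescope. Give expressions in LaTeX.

Compute t_(k+1)/t_k: get (k + 2)/(k + 4).
Gosper form: A/B · C(k+1)/C(k) with A=k + 2, B=k + 4, C=1.
Set up (k + 2)·f(k+1) − (k + 3)·f(k) − (1) = 0.
deg f ≤ 1 (via 1,1,0).
A polynomial solution: f(k) = k/2.
Then R = B(k−1)f/C = k*(k + 3)/2, so s_k = R(k)·t_k = -k/(2*k + 4).
s_(k+1) − s_k = -1/(k**2 + 5*k + 6) = t_k.
Σ_(k=1)^n t_k = s_(n+1) − s_(1) = ((-n - 1)/(2*(n + 3))) − (-1/6), i.e. -n/(3*n + 9).

S(n) = - \frac{n}{3 n + 9}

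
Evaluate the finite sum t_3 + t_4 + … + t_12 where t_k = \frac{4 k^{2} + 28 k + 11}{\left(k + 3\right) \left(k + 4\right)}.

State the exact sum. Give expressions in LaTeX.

r(k) = (k + 3)*(28*k + 4*(k + 1)**2 + 39)/((k + 5)*(4*k**2 + 28*k + 11)) after simplifying.
Gosper form: A/B · C(k+1)/C(k) with A=k + 3, B=k + 5, C=k**2 + 7*k + 11/4.
Solve (k + 3)·f(k+1) − (k + 4)·f(k) = k**2 + 7*k + 11/4.
Bound: deg f ≤ 2.
A polynomial solution: f(k) = k*(12*k - 1)/12.
Certificate R = B(k−1)f/C = k*(k + 4)*(12*k - 1)/(3*(4*k**2 + 28*k + 11)) gives s_k = k*(12*k - 1)/(3*(k + 3)).
Δs = (4*k**2 + 28*k + 11)/(k**2 + 7*k + 12), as required.
Sum = s_(13) − s_(3); s_(13) = 2015/48, s_(3) = 35/6 ⇒ 1735/48.

Σ = 1735/48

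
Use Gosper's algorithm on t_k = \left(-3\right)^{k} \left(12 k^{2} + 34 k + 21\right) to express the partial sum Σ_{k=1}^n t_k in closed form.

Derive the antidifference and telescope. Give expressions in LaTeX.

Step 1: r(k) = 3*(-12*k**2 - 58*k - 67)/(12*k**2 + 34*k + 21).
So A=-3 and B=1, with C=k**2 + 17*k/6 + 7/4.
Need (-3)·f(k+1) − (1)·f(k) = k**2 + 17*k/6 + 7/4.
Degrees (0,0,2) ⇒ d ≤ 2.
A polynomial solution: f(k) = -k*(3*k + 4)/12.
Then R = B(k−1)f/C = -k*(3*k + 4)/(12*k**2 + 34*k + 21), so s_k = R(k)·t_k = (-3)**k*k*(-3*k - 4).
Δs = (-3)**k*(12*k**2 + 34*k + 21), as required.
Σ_(k=1)^n t_k = s_(n+1) − s_(1) = (3*(-3)**n*(3*n**2 + 10*n + 7)) − (21), i.e. 9*(-3)**n*n**2 + 30*(-3)**n*n + 21*(-3)**n - 21.

S(n) = 9 \left(-3\right)^{n} n^{2} + 30 \left(-3\right)^{n} n + 21 \left(-3\right)^{n} - 21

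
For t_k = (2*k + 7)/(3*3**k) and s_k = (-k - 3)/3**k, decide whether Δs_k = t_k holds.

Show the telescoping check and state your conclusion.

s_(k+1) = (-k - 4)/(3*3**k)
s_(k+1) − s_k = (2*k + 5)/(3*3**k)
(s_(k+1) − s_k) − t_k = -2/(3*3**k)

Invalid: residual -2/(3*3**k) ≠ 0.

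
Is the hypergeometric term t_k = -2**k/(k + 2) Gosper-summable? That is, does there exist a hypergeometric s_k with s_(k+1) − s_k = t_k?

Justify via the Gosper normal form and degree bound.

No; the degree bound rules out any f.

Compute t_(k+1)/t_k: get 2*(k + 2)/(k + 3).
Factor: A=2*k + 4; B=k + 3; C=1.
Key eq: (2*k + 4)·f(k+1) = (k + 2)·f(k) + (1).
From deg A=1, deg B=1, deg C=0: d=-1.
Negative degree bound (-1): no f exists, t_k not Gosper-summable.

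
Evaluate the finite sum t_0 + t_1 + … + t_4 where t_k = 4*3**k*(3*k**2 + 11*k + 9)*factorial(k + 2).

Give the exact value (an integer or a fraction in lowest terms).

r(k) = 3*(3*k**3 + 26*k**2 + 74*k + 69)/(3*k**2 + 11*k + 9) after simplifying.
Factor: A=3*k + 9; B=1; C=k**2 + 11*k/3 + 3.
Solve (3*k + 9)·f(k+1) − (1)·f(k) = k**2 + 11*k/3 + 3.
Degrees (1,0,2) ⇒ d ≤ 1.
Match coefficients ⇒ f(k) = k/3.
Get s_k = R·t_k = 4*3**k*k*factorial(k + 2) with R(k) = B(k−1)f(k)/C(k) = k/(3*k**2 + 11*k + 9).
Δs = 4*3**k*(3*k**2 + 11*k + 9)*factorial(k + 2), as required.
Σ_(k=0)^(4) t_k = s_(5) − s_(0) = 24494400 − (0) = 24494400.

Σ = 24494400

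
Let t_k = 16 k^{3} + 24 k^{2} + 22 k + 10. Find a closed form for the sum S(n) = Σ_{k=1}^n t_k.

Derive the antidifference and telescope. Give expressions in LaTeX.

t_(k+1)/t_k = (8*k**3 + 36*k**2 + 59*k + 36)/(8*k**3 + 12*k**2 + 11*k + 5).
So A=1 and B=1, with C=k**3 + 3*k**2/2 + 11*k/8 + 5/8.
Key eq: (1)·f(k+1) = (1)·f(k) + (k**3 + 3*k**2/2 + 11*k/8 + 5/8).
d = 4 from the (0,0,3) case.
Match coefficients ⇒ f(k) = k*(4*k**3 + 3*k + 3)/16.
R(k) = B(k−1)·f(k)/C(k) = k*(4*k**3 + 3*k + 3)/(2*(8*k**3 + 12*k**2 + 11*k + 5)); s_k = R·t_k = k*(4*k**3 + 3*k + 3).
Δs = 16*k**3 + 24*k**2 + 22*k + 10, as required.
Evaluate: s_(n+1) = 4*n**4 + 16*n**3 + 27*n**2 + 25*n + 10; subtract s_(1) = 10 ⇒ S(n) = n*(4*n**3 + 16*n**2 + 27*n + 25).

S(n) = n \left(4 n^{3} + 16 n^{2} + 27 n + 25\right)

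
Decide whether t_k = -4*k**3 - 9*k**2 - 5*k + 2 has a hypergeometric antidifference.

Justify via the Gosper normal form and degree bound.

Yes. s_k = k*(-k**3 - k**2 + k + 3).

Ratio r(k) = (4*k**3 + 21*k**2 + 35*k + 16)/(4*k**3 + 9*k**2 + 5*k - 2).
Normal form (A,B,C) = (1, 1, k**3 + 9*k**2/4 + 5*k/4 - 1/2).
Need (1)·f(k+1) − (1)·f(k) = k**3 + 9*k**2/4 + 5*k/4 - 1/2.
Bound: deg f ≤ 4.
Match coefficients ⇒ f(k) = k*(k**3 + k**2 - k - 3)/4.
R(k) = B(k−1)·f(k)/C(k) = k*(k**3 + k**2 - k - 3)/(4*k**3 + 9*k**2 + 5*k - 2); s_k = R·t_k = k*(-k**3 - k**2 + k + 3).
Δs = -4*k**3 - 9*k**2 - 5*k + 2, as required.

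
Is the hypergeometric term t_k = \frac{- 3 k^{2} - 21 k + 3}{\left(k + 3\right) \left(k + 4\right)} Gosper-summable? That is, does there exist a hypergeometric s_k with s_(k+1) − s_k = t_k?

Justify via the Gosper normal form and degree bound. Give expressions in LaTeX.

Yes. s_k = \frac{k \left(4 - 3 k\right)}{k + 3}.

Compute t_(k+1)/t_k: get (k + 3)*(7*k + (k + 1)**2 + 6)/((k + 5)*(k**2 + 7*k - 1)).
Take A(k)=k + 3, B(k)=k + 5, C(k)=k**2 + 7*k - 1.
Solve (k + 3)·f(k+1) − (k + 4)·f(k) = k**2 + 7*k - 1.
Degrees (1,1,2) ⇒ d ≤ 2.
Solve for f: f(k) = k*(3*k - 4)/3 (degree 2 ≤ 2).
Then R = B(k−1)f/C = k*(k + 4)*(3*k - 4)/(3*(k**2 + 7*k - 1)), so s_k = R(k)·t_k = k*(4 - 3*k)/(k + 3).
s_(k+1) − s_k = 3*(-k**2 - 7*k + 1)/(k**2 + 7*k + 12) = t_k.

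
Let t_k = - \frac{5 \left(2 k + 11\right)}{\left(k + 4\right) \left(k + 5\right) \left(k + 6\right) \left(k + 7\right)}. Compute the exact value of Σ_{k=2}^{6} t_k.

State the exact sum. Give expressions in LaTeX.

Σ = -475/6864

Step 1: r(k) = (k + 4)*(2*k + 13)/((k + 8)*(2*k + 11)).
So A=k + 4 and B=k + 8, with C=k + 11/2.
Need (k + 4)·f(k+1) − (k + 7)·f(k) = k + 11/2.
d = 3 from the (1,1,1) case.
Solving with deg f ≤ 3: f(k) = k*(k + 5)*(k + 10)/48.
So s_k = (B(k−1)f/C)·t_k = (k*(k + 5)*(k + 7)*(k + 10)/(24*(2*k + 11)))·t_k = 5*k*(-k - 10)/(24*(k**2 + 10*k + 24)).
s_(k+1) − s_k = 5*(-2*k - 11)/(k**4 + 22*k**3 + 179*k**2 + 638*k + 840) = t_k.
Evaluate s at k=7 and k=2: -595/3432 and -5/48; difference -475/6864.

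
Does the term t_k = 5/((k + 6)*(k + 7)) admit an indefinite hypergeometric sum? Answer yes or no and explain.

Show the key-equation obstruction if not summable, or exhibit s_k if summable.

The ratio is (k + 6)/(k + 8).
Gosper form: A/B · C(k+1)/C(k) with A=k + 6, B=k + 8, C=1.
f must satisfy (k + 6)·f(k+1) − (k + 7)·f(k) = 1.
From deg A=1, deg B=1, deg C=0: d=1.
Match coefficients ⇒ f(k) = k/6.
Get s_k = R·t_k = 5*k/(6*(k + 6)) with R(k) = B(k−1)f(k)/C(k) = k*(k + 7)/6.
Verify: 5/(k**2 + 13*k + 42) matches t_k.

Yes. s_k = 5*k/(6*(k + 6)).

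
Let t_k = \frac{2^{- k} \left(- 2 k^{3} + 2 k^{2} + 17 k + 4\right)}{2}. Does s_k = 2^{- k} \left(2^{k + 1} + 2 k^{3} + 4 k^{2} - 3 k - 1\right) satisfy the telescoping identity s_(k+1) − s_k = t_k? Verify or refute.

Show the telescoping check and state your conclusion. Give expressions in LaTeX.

valid (s_(k+1) − s_k reduces to t_k)

s_(k+1) = (4*2**k + 2*k**3 + 10*k**2 + 11*k + 2)/(2*2**k)
s_(k+1) − s_k = (-2*k**3 + 2*k**2 + 17*k + 4)/(2*2**k)
(s_(k+1) − s_k) − t_k = 0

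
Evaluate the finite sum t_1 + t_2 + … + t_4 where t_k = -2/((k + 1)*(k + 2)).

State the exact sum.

Σ = -2/3

The ratio is (k + 1)/(k + 3).
Gosper form: A/B · C(k+1)/C(k) with A=k + 1, B=k + 3, C=1.
Set up (k + 1)·f(k+1) − (k + 2)·f(k) − (1) = 0.
deg f ≤ 1 (via 1,1,0).
Match coefficients ⇒ f(k) = k.
Then R = B(k−1)f/C = k*(k + 2), so s_k = R(k)·t_k = -2*k/(k + 1).
Check: Δs_k = -2/(k**2 + 3*k + 2). ✓
Sum = s_(5) − s_(1); s_(5) = -5/3, s_(1) = -1 ⇒ -2/3.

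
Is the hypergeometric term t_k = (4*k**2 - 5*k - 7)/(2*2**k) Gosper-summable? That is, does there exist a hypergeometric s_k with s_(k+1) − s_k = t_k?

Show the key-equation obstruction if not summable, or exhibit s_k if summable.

Ratio r(k) = (4*k**2 + 3*k - 8)/(2*(4*k**2 - 5*k - 7)).
So A=1/2 and B=1, with C=k**2 - 5*k/4 - 7/4.
Set up (1/2)·f(k+1) − (1)·f(k) − (k**2 - 5*k/4 - 7/4) = 0.
From deg A=0, deg B=0, deg C=2: d=2.
Coefficient equations give f(k) = -k*(4*k + 3)/2.
R(k) = B(k−1)·f(k)/C(k) = -2*k*(4*k + 3)/(4*k**2 - 5*k - 7); s_k = R·t_k = k*(-4*k - 3)/2**k.
Check: Δs_k = (4*k**2 - 5*k - 7)/(2*2**k). ✓

Yes. s_k = k*(-4*k - 3)/2**k.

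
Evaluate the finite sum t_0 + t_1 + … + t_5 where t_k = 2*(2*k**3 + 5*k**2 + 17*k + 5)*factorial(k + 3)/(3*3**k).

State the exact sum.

Σ = 600212/9

Ratio r(k) = (2*k**4 + 19*k**3 + 77*k**2 + 161*k + 116)/(3*(2*k**3 + 5*k**2 + 17*k + 5)).
Normal form (A,B,C) = (k/3 + 4/3, 1, k**3 + 5*k**2/2 + 17*k/2 + 5/2).
Key eq: (k/3 + 4/3)·f(k+1) = (1)·f(k) + (k**3 + 5*k**2/2 + 17*k/2 + 5/2).
From deg A=1, deg B=0, deg C=3: d=2.
Solve for f: f(k) = 3*(2*k**2 - k + 1)/2 (degree 2 ≤ 2).
Then R = B(k−1)f/C = 3*(2*k**2 - k + 1)/(2*k**3 + 5*k**2 + 17*k + 5), so s_k = R(k)·t_k = 2*(2*k**2 - k + 1)*factorial(k + 3)/3**k.
Check: Δs_k = 2*(2*k**3 + 5*k**2 + 17*k + 5)*factorial(k + 3)/(3*3**k). ✓
Sum = s_(6) − s_(0); s_(6) = 600320/9, s_(0) = 12 ⇒ 600212/9.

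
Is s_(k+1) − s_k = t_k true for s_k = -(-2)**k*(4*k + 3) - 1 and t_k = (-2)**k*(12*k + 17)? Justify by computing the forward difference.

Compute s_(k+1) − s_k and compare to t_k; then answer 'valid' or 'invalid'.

Valid: the claim telescopes to t_k.

s_(k+1) = 2*(-2)**k*(4*k + 7) - 1
s_(k+1) − s_k = (-2)**k*(12*k + 17)
(s_(k+1) − s_k) − t_k = 0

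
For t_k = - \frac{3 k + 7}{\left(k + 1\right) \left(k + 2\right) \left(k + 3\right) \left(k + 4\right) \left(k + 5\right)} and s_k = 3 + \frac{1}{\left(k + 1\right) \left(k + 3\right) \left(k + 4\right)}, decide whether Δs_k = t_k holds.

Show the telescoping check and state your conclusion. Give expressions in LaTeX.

valid (s_(k+1) − s_k reduces to t_k)

s_(k+1) = 3 + 1/((k + 2)*(k + 4)*(k + 5))
s_(k+1) − s_k = ((k + 1)*(k + 3) - (k + 2)*(k + 5))/((k + 1)*(k + 2)*(k + 3)*(k + 4)*(k + 5))
(s_(k+1) − s_k) − t_k = 0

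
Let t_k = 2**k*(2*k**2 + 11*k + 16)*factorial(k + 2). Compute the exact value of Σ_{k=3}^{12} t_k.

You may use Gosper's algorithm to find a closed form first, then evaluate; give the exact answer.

Σ = 160687026339835200

Step 1: r(k) = 2*(2*k**3 + 21*k**2 + 74*k + 87)/(2*k**2 + 11*k + 16).
Gosper form: A/B · C(k+1)/C(k) with A=2*k + 6, B=1, C=k**2 + 11*k/2 + 8.
Key eq: (2*k + 6)·f(k+1) = (1)·f(k) + (k**2 + 11*k/2 + 8).
From deg A=1, deg B=0, deg C=2: d=1.
Solve for f: f(k) = (k + 2)/2 (degree 1 ≤ 1).
Get s_k = R·t_k = 2**k*(k + 2)*factorial(k + 2) with R(k) = B(k−1)f(k)/C(k) = (k + 2)/(2*k**2 + 11*k + 16).
Check: Δs_k = 2**k*(2*k**2 + 11*k + 16)*factorial(k + 2). ✓
Sum = s_(13) − s_(3); s_(13) = 160687026339840000, s_(3) = 4800 ⇒ 160687026339835200.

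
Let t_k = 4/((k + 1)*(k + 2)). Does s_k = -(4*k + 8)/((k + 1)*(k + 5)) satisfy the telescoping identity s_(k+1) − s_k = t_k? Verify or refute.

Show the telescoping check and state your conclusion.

s_(k+1) = 4*(-k - 3)/((k + 2)*(k + 6))
s_(k+1) − s_k = 4*(k**2 + 5*k + 9)/(k**4 + 14*k**3 + 65*k**2 + 112*k + 60)
(s_(k+1) − s_k) − t_k = 12*(-2*k - 7)/(k**4 + 14*k**3 + 65*k**2 + 112*k + 60)

Invalid: residual 12*(-2*k - 7)/(k**4 + 14*k**3 + 65*k**2 + 112*k + 60) ≠ 0.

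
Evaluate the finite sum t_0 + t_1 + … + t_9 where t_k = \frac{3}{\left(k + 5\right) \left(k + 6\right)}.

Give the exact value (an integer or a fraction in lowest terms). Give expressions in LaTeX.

Compute t_(k+1)/t_k: get (k + 5)/(k + 7).
Gosper form: A/B · C(k+1)/C(k) with A=k + 5, B=k + 7, C=1.
Key eq: (k + 5)·f(k+1) = (k + 6)·f(k) + (1).
Bound: deg f ≤ 1.
Solve for f: f(k) = k/5 (degree 1 ≤ 1).
Then R = B(k−1)f/C = k*(k + 6)/5, so s_k = R(k)·t_k = 3*k/(5*(k + 5)).
Δs = 3/(k**2 + 11*k + 30), as required.
Sum = s_(10) − s_(0); s_(10) = 2/5, s_(0) = 0 ⇒ 2/5.

Σ = 2/5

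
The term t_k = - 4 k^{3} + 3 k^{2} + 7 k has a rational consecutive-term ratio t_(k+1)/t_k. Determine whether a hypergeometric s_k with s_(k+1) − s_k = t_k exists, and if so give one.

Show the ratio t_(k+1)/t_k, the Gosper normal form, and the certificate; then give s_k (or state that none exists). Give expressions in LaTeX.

The ratio is (4*k**2 + 5*k - 6)/(k*(4*k - 7)).
Factor: A=1; B=1; C=k**3 - 3*k**2/4 - 7*k/4.
Key eq: (1)·f(k+1) = (1)·f(k) + (k**3 - 3*k**2/4 - 7*k/4).
From deg A=0, deg B=0, deg C=3: d=4.
Solve for f: f(k) = k*(k - 3)*(k - 1)*(k + 1)/4 (degree 4 ≤ 4).
Get s_k = R·t_k = k*(-k**3 + 3*k**2 + k - 3) with R(k) = B(k−1)f(k)/C(k) = (k - 3)*(k - 1)/(4*k - 7).
Verify: k*(-4*k**2 + 3*k + 7) matches t_k.

s_k = k \left(- k^{3} + 3 k^{2} + k - 3\right)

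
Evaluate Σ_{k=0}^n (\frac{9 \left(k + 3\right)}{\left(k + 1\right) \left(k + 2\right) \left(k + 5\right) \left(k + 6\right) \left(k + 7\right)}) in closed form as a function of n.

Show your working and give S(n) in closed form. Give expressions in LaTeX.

S(n) = \frac{n^{3} + 15 n^{2} + 68 n + 54}{10 \left(n^{3} + 15 n^{2} + 68 n + 84\right)}

Step 1: r(k) = (k + 1)*(k + 4)*(k + 5)/((k + 3)**2*(k + 8)).
Factor: A=k + 1; B=k + 8; C=k**3 + 10*k**2 + 33*k + 36.
Solve (k + 1)·f(k+1) − (k + 7)·f(k) = k**3 + 10*k**2 + 33*k + 36.
d = 6 from the (1,1,3) case.
Solve for f: f(k) = k*(k + 2)*(k + 3)*(k + 4)*(k**2 + 12*k + 41)/90 (degree 6 ≤ 6).
Then R = B(k−1)f/C = k*(k + 2)*(k + 7)*(k**2 + 12*k + 41)/(90*(k + 3)), so s_k = R(k)·t_k = k*(k**2 + 12*k + 41)/(10*(k**3 + 12*k**2 + 41*k + 30)).
Verify: 9*(k + 3)/(k**5 + 21*k**4 + 163*k**3 + 567*k**2 + 844*k + 420) matches t_k.
s_(n+1) = (n**3 + 15*n**2 + 68*n + 54)/(10*(n**3 + 15*n**2 + 68*n + 84)) and s_(0) = 0, so S(n) = (n**3 + 15*n**2 + 68*n + 54)/(10*(n**3 + 15*n**2 + 68*n + 84)).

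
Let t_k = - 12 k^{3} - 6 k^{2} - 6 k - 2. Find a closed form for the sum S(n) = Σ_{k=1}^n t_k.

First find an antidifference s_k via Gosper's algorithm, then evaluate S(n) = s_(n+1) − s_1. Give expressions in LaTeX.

Compute t_(k+1)/t_k: get (6*k**3 + 21*k**2 + 27*k + 13)/(6*k**3 + 3*k**2 + 3*k + 1).
A = 1, B = 1, C = k**3 + k**2/2 + k/2 + 1/6.
Set up (1)·f(k+1) − (1)·f(k) − (k**3 + k**2/2 + k/2 + 1/6) = 0.
Bound: deg f ≤ 4.
Solving with deg f ≤ 4: f(k) = k**2*(3*k**2 - 4*k + 3)/12.
Then R = B(k−1)f/C = k**2*(3*k**2 - 4*k + 3)/(2*(6*k**3 + 3*k**2 + 3*k + 1)), so s_k = R(k)·t_k = k**2*(-3*k**2 + 4*k - 3).
s_(k+1) − s_k = -12*k**3 - 6*k**2 - 6*k - 2 = t_k.
s_(n+1) = -3*n**4 - 8*n**3 - 9*n**2 - 6*n - 2 and s_(1) = -2, so S(n) = n*(-3*n**3 - 8*n**2 - 9*n - 6).

S(n) = n \left(- 3 n^{3} - 8 n^{2} - 9 n - 6\right)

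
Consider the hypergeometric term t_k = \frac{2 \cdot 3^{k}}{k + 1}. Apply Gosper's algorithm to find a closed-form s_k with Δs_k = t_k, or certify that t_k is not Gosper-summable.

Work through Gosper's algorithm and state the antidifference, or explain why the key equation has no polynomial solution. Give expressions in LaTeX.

The ratio is 3*(k + 1)/(k + 2).
A = 3*k + 3, B = k + 2, C = 1.
Key eq: (3*k + 3)·f(k+1) = (k + 1)·f(k) + (1).
From deg A=1, deg B=1, deg C=0: d=-1.
deg f ≤ -1 is impossible — no certificate.

none (Gosper's algorithm certifies no s_k)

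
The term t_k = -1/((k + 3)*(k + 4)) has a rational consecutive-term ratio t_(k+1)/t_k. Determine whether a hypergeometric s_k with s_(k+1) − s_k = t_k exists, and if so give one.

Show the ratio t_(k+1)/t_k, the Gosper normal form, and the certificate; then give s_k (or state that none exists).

Ratio r(k) = (k + 3)/(k + 5).
Factor: A=k + 3; B=k + 5; C=1.
Key eq: (k + 3)·f(k+1) = (k + 4)·f(k) + (1).
deg f ≤ 1 (via 1,1,0).
A polynomial solution: f(k) = k/3.
So s_k = (B(k−1)f/C)·t_k = (k*(k + 4)/3)·t_k = -k/(3*k + 9).
s_(k+1) − s_k = -1/(k**2 + 7*k + 12) = t_k.

s_k = -k/(3*k + 9)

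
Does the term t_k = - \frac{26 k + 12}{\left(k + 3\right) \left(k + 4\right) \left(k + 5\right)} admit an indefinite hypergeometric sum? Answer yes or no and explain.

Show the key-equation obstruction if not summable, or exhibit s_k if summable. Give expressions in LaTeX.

The ratio is (k + 3)*(13*k + 19)/((k + 6)*(13*k + 6)).
Normal form (A,B,C) = (k + 3, k + 6, k + 6/13).
Need (k + 3)·f(k+1) − (k + 5)·f(k) = k + 6/13.
d = 2 from the (1,1,1) case.
Match coefficients ⇒ f(k) = k*(15*k + 1)/104.
Then R = B(k−1)f/C = k*(k + 5)*(15*k + 1)/(8*(13*k + 6)), so s_k = R(k)·t_k = -k*(15*k + 1)/(4*(k + 3)*(k + 4)).
Verify: 2*(-13*k - 6)/(k**3 + 12*k**2 + 47*k + 60) matches t_k.

Yes. s_k = - \frac{k \left(15 k + 1\right)}{4 \left(k + 3\right) \left(k + 4\right)}.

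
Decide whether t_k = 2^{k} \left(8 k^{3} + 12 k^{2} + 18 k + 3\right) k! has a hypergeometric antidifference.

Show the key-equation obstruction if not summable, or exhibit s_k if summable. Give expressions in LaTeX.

Step 1: r(k) = 2*(8*k**4 + 44*k**3 + 102*k**2 + 107*k + 41)/(8*k**3 + 12*k**2 + 18*k + 3).
So A=2*k + 2 and B=1, with C=k**3 + 3*k**2/2 + 9*k/4 + 3/8.
Key eq: (2*k + 2)·f(k+1) = (1)·f(k) + (k**3 + 3*k**2/2 + 9*k/4 + 3/8).
From deg A=1, deg B=0, deg C=3: d=2.
Match coefficients ⇒ f(k) = (4*k**2 - 4*k + 3)/8.
Certificate R = B(k−1)f/C = (4*k**2 - 4*k + 3)/(8*k**3 + 12*k**2 + 18*k + 3) gives s_k = 2**k*(4*k**2 - 4*k + 3)*factorial(k).
Δs = 2**k*(8*k**3 + 12*k**2 + 18*k + 3)*factorial(k), as required.

Yes. s_k = 2^{k} \left(4 k^{2} - 4 k + 3\right) k!.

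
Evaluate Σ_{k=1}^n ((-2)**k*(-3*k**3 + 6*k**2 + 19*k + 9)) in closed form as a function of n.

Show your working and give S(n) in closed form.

S(n) = -2*(-2)**n*n**3 + 2*(-2)**n*n**2 + 16*(-2)**n*n + 10*(-2)**n - 10

Compute t_(k+1)/t_k: get 2*(-3*k**3 - 3*k**2 + 22*k + 31)/(3*k**3 - 6*k**2 - 19*k - 9).
Gosper form: A/B · C(k+1)/C(k) with A=-2, B=1, C=k**3 - 2*k**2 - 19*k/3 - 3.
Key eq: (-2)·f(k+1) = (1)·f(k) + (k**3 - 2*k**2 - 19*k/3 - 3).
From deg A=0, deg B=0, deg C=3: d=3.
Solve for f: f(k) = -(k**3 - 4*k**2 - 3*k + 1)/3 (degree 3 ≤ 3).
Certificate R = B(k−1)f/C = -(k**3 - 4*k**2 - 3*k + 1)/(3*k**3 - 6*k**2 - 19*k - 9) gives s_k = (-2)**k*(k**3 - 4*k**2 - 3*k + 1).
Check: Δs_k = (-2)**k*(-3*k**3 + 6*k**2 + 19*k + 9). ✓
Telescope: S(n) = s_(n+1) − s_(1) = (-2)**(n + 1)*(n**3 - n**2 - 8*n - 5) − (10) = -2*(-2)**n*n**3 + 2*(-2)**n*n**2 + 16*(-2)**n*n + 10*(-2)**n - 10.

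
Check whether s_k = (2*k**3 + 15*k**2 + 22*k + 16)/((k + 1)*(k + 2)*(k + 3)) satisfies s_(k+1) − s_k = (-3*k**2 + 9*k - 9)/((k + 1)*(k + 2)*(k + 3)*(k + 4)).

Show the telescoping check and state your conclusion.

valid; difference matches t_k

s_(k+1) = (22*k + 2*(k + 1)**3 + 15*(k + 1)**2 + 38)/((k + 2)*(k + 3)*(k + 4))
s_(k+1) − s_k = 3*(-k**2 + 3*k - 3)/(k**4 + 10*k**3 + 35*k**2 + 50*k + 24)
(s_(k+1) − s_k) − t_k = 0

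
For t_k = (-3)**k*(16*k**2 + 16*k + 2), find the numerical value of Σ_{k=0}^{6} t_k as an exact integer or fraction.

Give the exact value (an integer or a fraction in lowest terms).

t_(k+1)/t_k = 3*(-8*k**2 - 24*k - 17)/(8*k**2 + 8*k + 1).
Gosper form: A/B · C(k+1)/C(k) with A=-3, B=1, C=k**2 + k + 1/8.
Set up (-3)·f(k+1) − (1)·f(k) − (k**2 + k + 1/8) = 0.
Bound: deg f ≤ 2.
Coefficient equations give f(k) = -(4*k**2 - 2*k - 1)/16.
Then R = B(k−1)f/C = -(4*k**2 - 2*k - 1)/(2*(8*k**2 + 8*k + 1)), so s_k = R(k)·t_k = (-3)**k*(-4*k**2 + 2*k + 1).
Verify: (-3)**k*(16*k**2 + 16*k + 2) matches t_k.
Evaluate s at k=7 and k=0: 395847 and 1; difference 395846.

Σ = 395846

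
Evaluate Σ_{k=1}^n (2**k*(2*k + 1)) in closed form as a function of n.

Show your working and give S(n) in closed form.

S(n) = 4*2**n*n - 2*2**n + 2

r(k) = 2*(2*k + 3)/(2*k + 1) after simplifying.
Normal form (A,B,C) = (2, 1, k + 1/2).
Key eq: (2)·f(k+1) = (1)·f(k) + (k + 1/2).
deg f ≤ 1 (via 0,0,1).
Solving with deg f ≤ 1: f(k) = (2*k - 3)/2.
Then R = B(k−1)f/C = (2*k - 3)/(2*k + 1), so s_k = R(k)·t_k = 2**k*(2*k - 3).
Verify: 2**k*(2*k + 1) matches t_k.
Telescope: S(n) = s_(n+1) − s_(1) = 2**(n + 1)*(2*n - 1) − (-2) = 4*2**n*n - 2*2**n + 2.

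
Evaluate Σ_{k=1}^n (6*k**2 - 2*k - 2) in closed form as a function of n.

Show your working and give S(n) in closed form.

S(n) = 2*n*(n**2 + n - 1)

r(k) = (k - 3*(k + 1)**2 + 2)/(-3*k**2 + k + 1) after simplifying.
Take A(k)=1, B(k)=1, C(k)=k**2 - k/3 - 1/3.
Need (1)·f(k+1) − (1)·f(k) = k**2 - k/3 - 1/3.
From deg A=0, deg B=0, deg C=2: d=3.
Match coefficients ⇒ f(k) = k**2*(k - 2)/3.
Certificate R = B(k−1)f/C = k**2*(k - 2)/(3*k**2 - k - 1) gives s_k = 2*k**2*(k - 2).
Verify: 6*k**2 - 2*k - 2 matches t_k.
Σ_(k=1)^n t_k = s_(n+1) − s_(1) = (2*n**3 + 2*n**2 - 2*n - 2) − (-2), i.e. 2*n*(n**2 + n - 1).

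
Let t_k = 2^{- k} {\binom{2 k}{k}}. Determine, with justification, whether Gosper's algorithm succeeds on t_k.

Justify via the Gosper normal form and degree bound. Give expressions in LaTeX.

Step 1: r(k) = (2*k + 1)/(k + 1).
A = 2*k + 1, B = k + 1, C = 1.
Solve (2*k + 1)·f(k+1) − (k)·f(k) = 1.
From deg A=1, deg B=1, deg C=0: d=-1.
deg f ≤ -1 is impossible — no certificate.

No — t_k has no hypergeometric antidifference.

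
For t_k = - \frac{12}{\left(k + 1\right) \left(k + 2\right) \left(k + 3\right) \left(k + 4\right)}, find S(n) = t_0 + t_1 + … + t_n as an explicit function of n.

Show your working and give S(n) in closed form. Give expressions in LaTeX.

r(k) = (k + 1)/(k + 5) after simplifying.
Gosper form: A/B · C(k+1)/C(k) with A=k + 1, B=k + 5, C=1.
f must satisfy (k + 1)·f(k+1) − (k + 4)·f(k) = 1.
Bound: deg f ≤ 3.
Match coefficients ⇒ f(k) = k*(k**2 + 6*k + 11)/18.
Certificate R = B(k−1)f/C = k*(k + 4)*(k**2 + 6*k + 11)/18 gives s_k = 2*k*(-k**2 - 6*k - 11)/(3*(k + 1)*(k + 2)*(k + 3)).
Δs = -12/(k**4 + 10*k**3 + 35*k**2 + 50*k + 24), as required.
Evaluate: s_(n+1) = 2*(-n**3 - 9*n**2 - 26*n - 18)/(3*(n**3 + 9*n**2 + 26*n + 24)); subtract s_(0) = 0 ⇒ S(n) = 2*(-n**3 - 9*n**2 - 26*n - 18)/(3*(n**3 + 9*n**2 + 26*n + 24)).

S(n) = \frac{2 \left(- n^{3} - 9 n^{2} - 26 n - 18\right)}{3 \left(n^{3} + 9 n^{2} + 26 n + 24\right)}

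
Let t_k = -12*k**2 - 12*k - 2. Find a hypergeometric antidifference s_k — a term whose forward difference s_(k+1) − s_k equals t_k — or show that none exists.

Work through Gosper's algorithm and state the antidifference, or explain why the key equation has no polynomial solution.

r(k) = (6*k**2 + 18*k + 13)/(6*k**2 + 6*k + 1) after simplifying.
Factor: A=1; B=1; C=k**2 + k + 1/6.
Need (1)·f(k+1) − (1)·f(k) = k**2 + k + 1/6.
Bound: deg f ≤ 3.
Solve for f: f(k) = k*(2*k**2 - 1)/6 (degree 3 ≤ 3).
Then R = B(k−1)f/C = k*(2*k**2 - 1)/(6*k**2 + 6*k + 1), so s_k = R(k)·t_k = -4*k**3 + 2*k.
Check: Δs_k = -12*k**2 - 12*k - 2. ✓

s_k = -4*k**3 + 2*k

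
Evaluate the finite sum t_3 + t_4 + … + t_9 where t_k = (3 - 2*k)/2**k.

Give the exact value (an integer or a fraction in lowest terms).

Ratio r(k) = (2*k - 1)/(2*(2*k - 3)).
A = 1/2, B = 1, C = k - 3/2.
Key eq: (1/2)·f(k+1) = (1)·f(k) + (k - 3/2).
deg f ≤ 1 (via 0,0,1).
A polynomial solution: f(k) = 1 - 2*k.
Certificate R = B(k−1)f/C = -2*(2*k - 1)/(2*k - 3) gives s_k = 2*(2*k - 1)/2**k.
Verify: (3 - 2*k)/2**k matches t_k.
Σ_(k=3)^(9) t_k = s_(10) − s_(3) = 19/512 − (5/4) = -621/512.

Σ = -621/512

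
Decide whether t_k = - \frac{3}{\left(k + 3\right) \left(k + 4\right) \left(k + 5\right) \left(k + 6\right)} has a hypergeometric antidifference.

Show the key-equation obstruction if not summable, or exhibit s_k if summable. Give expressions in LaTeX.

Yes. s_k = \frac{k \left(- k^{2} - 12 k - 47\right)}{60 \left(k + 3\right) \left(k + 4\right) \left(k + 5\right)}.

Ratio r(k) = (k + 3)/(k + 7).
Normal form (A,B,C) = (k + 3, k + 7, 1).
Need (k + 3)·f(k+1) − (k + 6)·f(k) = 1.
deg f ≤ 3 (via 1,1,0).
A polynomial solution: f(k) = k*(k**2 + 12*k + 47)/180.
Then R = B(k−1)f/C = k*(k + 6)*(k**2 + 12*k + 47)/180, so s_k = R(k)·t_k = k*(-k**2 - 12*k - 47)/(60*(k + 3)*(k + 4)*(k + 5)).
s_(k+1) − s_k = -3/(k**4 + 18*k**3 + 119*k**2 + 342*k + 360) = t_k.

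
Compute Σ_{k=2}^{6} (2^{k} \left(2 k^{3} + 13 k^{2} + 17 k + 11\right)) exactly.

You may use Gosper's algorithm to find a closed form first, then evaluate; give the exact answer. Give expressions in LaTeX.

Σ = 95260

Ratio r(k) = 2*(2*k**3 + 19*k**2 + 49*k + 43)/(2*k**3 + 13*k**2 + 17*k + 11).
A = 2, B = 1, C = k**3 + 13*k**2/2 + 17*k/2 + 11/2.
f must satisfy (2)·f(k+1) − (1)·f(k) = k**3 + 13*k**2/2 + 17*k/2 + 11/2.
From deg A=0, deg B=0, deg C=3: d=3.
Solving with deg f ≤ 3: f(k) = (2*k**3 + k**2 + k + 3)/2.
Get s_k = R·t_k = 2**k*(2*k**3 + k**2 + k + 3) with R(k) = B(k−1)f(k)/C(k) = (2*k**3 + k**2 + k + 3)/(2*k**3 + 13*k**2 + 17*k + 11).
Δs = 2**k*(2*k**3 + 13*k**2 + 17*k + 11), as required.
Σ_(k=2)^(6) t_k = s_(7) − s_(2) = 95360 − (100) = 95260.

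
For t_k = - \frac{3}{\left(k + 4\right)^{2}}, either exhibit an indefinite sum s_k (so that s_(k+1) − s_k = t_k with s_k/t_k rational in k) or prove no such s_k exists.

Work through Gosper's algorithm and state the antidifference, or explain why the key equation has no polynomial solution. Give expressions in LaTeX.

none (Gosper's algorithm certifies no s_k)

Step 1: r(k) = (k + 4)**2/(k + 5)**2.
A = k**2 + 8*k + 16, B = k**2 + 10*k + 25, C = 1.
f must satisfy (k**2 + 8*k + 16)·f(k+1) − (k**2 + 8*k + 16)·f(k) = 1.
Degrees (2,2,0) ⇒ d ≤ 0.
Generic f = c0 gives residual -1; -1 = 0 cannot hold, so t_k is not Gosper-summable.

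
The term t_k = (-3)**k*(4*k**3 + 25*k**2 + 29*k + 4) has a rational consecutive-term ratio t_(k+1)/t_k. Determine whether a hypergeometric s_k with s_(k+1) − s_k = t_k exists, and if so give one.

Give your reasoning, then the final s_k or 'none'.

s_k = (-3)**k*(-k**3 - 4*k**2 + k + 2)

Compute t_(k+1)/t_k: get 3*(-4*k**3 - 37*k**2 - 91*k - 62)/(4*k**3 + 25*k**2 + 29*k + 4).
So A=-3 and B=1, with C=k**3 + 25*k**2/4 + 29*k/4 + 1.
Set up (-3)·f(k+1) − (1)·f(k) − (k**3 + 25*k**2/4 + 29*k/4 + 1) = 0.
Bound: deg f ≤ 3.
Match coefficients ⇒ f(k) = -(k**3 + 4*k**2 - k - 2)/4.
Get s_k = R·t_k = (-3)**k*(-k**3 - 4*k**2 + k + 2) with R(k) = B(k−1)f(k)/C(k) = -(k**3 + 4*k**2 - k - 2)/(4*k**3 + 25*k**2 + 29*k + 4).
Verify: (-3)**k*(4*k**3 + 25*k**2 + 29*k + 4) matches t_k.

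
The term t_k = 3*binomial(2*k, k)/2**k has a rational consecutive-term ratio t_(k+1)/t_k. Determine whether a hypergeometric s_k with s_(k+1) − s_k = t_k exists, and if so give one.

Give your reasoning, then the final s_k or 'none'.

no hypergeometric antidifference exists

t_(k+1)/t_k = (2*k + 1)/(k + 1).
Normal form (A,B,C) = (2*k + 1, k + 1, 1).
f must satisfy (2*k + 1)·f(k+1) − (k)·f(k) = 1.
From deg A=1, deg B=1, deg C=0: d=-1.
Negative degree bound (-1): no f exists, t_k not Gosper-summable.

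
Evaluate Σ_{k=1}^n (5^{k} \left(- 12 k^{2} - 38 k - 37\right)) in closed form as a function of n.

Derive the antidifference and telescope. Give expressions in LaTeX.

S(n) = - 15 \cdot 5^{n} n^{2} - 40 \cdot 5^{n} n - 40 \cdot 5^{n} + 40

Ratio r(k) = 5*(12*k**2 + 62*k + 87)/(12*k**2 + 38*k + 37).
Normal form (A,B,C) = (5, 1, k**2 + 19*k/6 + 37/12).
Need (5)·f(k+1) − (1)·f(k) = k**2 + 19*k/6 + 37/12.
d = 2 from the (0,0,2) case.
Coefficient equations give f(k) = (3*k**2 + 2*k + 3)/12.
Certificate R = B(k−1)f/C = (3*k**2 + 2*k + 3)/(12*k**2 + 38*k + 37) gives s_k = 5**k*(-3*k**2 - 2*k - 3).
Δs = 5**k*(-12*k**2 - 38*k - 37), as required.
Telescope: S(n) = s_(n+1) − s_(1) = 5**(n + 1)*(-3*n**2 - 8*n - 8) − (-40) = -15*5**n*n**2 - 40*5**n*n - 40*5**n + 40.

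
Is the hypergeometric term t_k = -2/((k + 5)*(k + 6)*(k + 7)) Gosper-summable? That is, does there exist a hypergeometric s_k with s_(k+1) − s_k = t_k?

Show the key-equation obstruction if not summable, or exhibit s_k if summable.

t_(k+1)/t_k = (k + 5)/(k + 8).
Normal form (A,B,C) = (k + 5, k + 8, 1).
Need (k + 5)·f(k+1) − (k + 7)·f(k) = 1.
d = 2 from the (1,1,0) case.
Match coefficients ⇒ f(k) = k*(k + 11)/60.
Certificate R = B(k−1)f/C = k*(k + 7)*(k + 11)/60 gives s_k = k*(-k - 11)/(30*(k + 5)*(k + 6)).
Verify: -2/(k**3 + 18*k**2 + 107*k + 210) matches t_k.

Yes. s_k = k*(-k - 11)/(30*(k + 5)*(k + 6)).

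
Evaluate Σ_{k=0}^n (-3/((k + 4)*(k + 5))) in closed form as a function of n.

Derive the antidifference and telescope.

t_(k+1)/t_k = (k + 4)/(k + 6).
So A=k + 4 and B=k + 6, with C=1.
Set up (k + 4)·f(k+1) − (k + 5)·f(k) − (1) = 0.
deg f ≤ 1 (via 1,1,0).
Solve for f: f(k) = k/4 (degree 1 ≤ 1).
R(k) = B(k−1)·f(k)/C(k) = k*(k + 5)/4; s_k = R·t_k = -3*k/(4*k + 16).
Δs = -3/(k**2 + 9*k + 20), as required.
Telescope: S(n) = s_(n+1) − s_(0) = 3*(-n - 1)/(4*(n + 5)) − (0) = 3*(-n - 1)/(4*(n + 5)).

S(n) = 3*(-n - 1)/(4*(n + 5))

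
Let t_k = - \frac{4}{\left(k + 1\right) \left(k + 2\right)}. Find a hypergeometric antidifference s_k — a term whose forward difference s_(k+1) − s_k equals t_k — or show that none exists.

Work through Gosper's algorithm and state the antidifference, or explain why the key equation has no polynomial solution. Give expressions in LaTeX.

Compute t_(k+1)/t_k: get (k + 1)/(k + 3).
Gosper form: A/B · C(k+1)/C(k) with A=k + 1, B=k + 3, C=1.
Need (k + 1)·f(k+1) − (k + 2)·f(k) = 1.
Bound: deg f ≤ 1.
Solve for f: f(k) = k (degree 1 ≤ 1).
R(k) = B(k−1)·f(k)/C(k) = k*(k + 2); s_k = R·t_k = -4*k/(k + 1).
Check: Δs_k = -4/(k**2 + 3*k + 2). ✓

s_k = - \frac{4 k}{k + 1}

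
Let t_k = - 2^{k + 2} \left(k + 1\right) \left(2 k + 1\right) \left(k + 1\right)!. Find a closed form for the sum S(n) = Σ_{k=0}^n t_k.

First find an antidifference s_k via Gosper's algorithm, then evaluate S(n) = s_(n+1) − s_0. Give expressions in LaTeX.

S(n) = - 8 \cdot 2^{n} n \left(n + 2\right)! - 4

The ratio is (k + 2)**2*(4*k + 6)/((k + 1)*(2*k + 1)).
Factor: A=2*k + 4; B=1; C=k**2 + 3*k/2 + 1/2.
Solve (2*k + 4)·f(k+1) − (1)·f(k) = k**2 + 3*k/2 + 1/2.
deg f ≤ 1 (via 1,0,2).
Solving with deg f ≤ 1: f(k) = (k - 1)/2.
So s_k = (B(k−1)f/C)·t_k = ((k - 1)/((k + 1)*(2*k + 1)))·t_k = -2**(k + 2)*(k - 1)*factorial(k + 1).
Check: Δs_k = -2**(k + 2)*(k + 1)*(2*k + 1)*factorial(k + 1). ✓
Telescope: S(n) = s_(n+1) − s_(0) = -2**(n + 3)*n*factorial(n + 2) − (4) = -8*2**n*n*factorial(n + 2) - 4.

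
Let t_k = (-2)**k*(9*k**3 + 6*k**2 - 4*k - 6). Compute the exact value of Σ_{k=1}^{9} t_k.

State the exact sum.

Σ = -2641914

Ratio r(k) = 2*(-9*k**3 - 33*k**2 - 35*k - 5)/(9*k**3 + 6*k**2 - 4*k - 6).
Take A(k)=-2, B(k)=1, C(k)=k**3 + 2*k**2/3 - 4*k/9 - 2/3.
f must satisfy (-2)·f(k+1) − (1)·f(k) = k**3 + 2*k**2/3 - 4*k/9 - 2/3.
From deg A=0, deg B=0, deg C=3: d=3.
Solving with deg f ≤ 3: f(k) = -k*(3*k**2 - 4*k - 2)/9.
Certificate R = B(k−1)f/C = -k*(3*k**2 - 4*k - 2)/(9*k**3 + 6*k**2 - 4*k - 6) gives s_k = (-2)**k*k*(-3*k**2 + 4*k + 2).
s_(k+1) − s_k = (-2)**k*(9*k**3 + 6*k**2 - 4*k - 6) = t_k.
Σ_(k=1)^(9) t_k = s_(10) − s_(1) = -2641920 − (-6) = -2641914.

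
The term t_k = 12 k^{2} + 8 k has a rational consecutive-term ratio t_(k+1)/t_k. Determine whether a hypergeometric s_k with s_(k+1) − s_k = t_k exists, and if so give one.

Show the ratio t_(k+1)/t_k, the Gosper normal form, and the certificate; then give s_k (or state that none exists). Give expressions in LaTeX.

Compute t_(k+1)/t_k: get (3*k**2 + 8*k + 5)/(k*(3*k + 2)).
Gosper form: A/B · C(k+1)/C(k) with A=1, B=1, C=k**2 + 2*k/3.
Set up (1)·f(k+1) − (1)·f(k) − (k**2 + 2*k/3) = 0.
d = 3 from the (0,0,2) case.
A polynomial solution: f(k) = k*(k - 1)*(2*k + 1)/6.
So s_k = (B(k−1)f/C)·t_k = ((k - 1)*(2*k + 1)/(2*(3*k + 2)))·t_k = 2*k*(2*k**2 - k - 1).
Verify: 4*k*(3*k + 2) matches t_k.

s_k = 2 k \left(2 k^{2} - k - 1\right)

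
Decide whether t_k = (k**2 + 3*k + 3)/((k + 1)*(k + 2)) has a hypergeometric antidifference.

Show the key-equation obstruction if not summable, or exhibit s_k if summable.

Yes. s_k = k*(k + 2)/(k + 1).

Ratio r(k) = (k + 1)*(3*k + (k + 1)**2 + 6)/((k + 3)*(k**2 + 3*k + 3)).
Factor: A=k + 1; B=k + 3; C=k**2 + 3*k + 3.
Need (k + 1)·f(k+1) − (k + 2)·f(k) = k**2 + 3*k + 3.
d = 2 from the (1,1,2) case.
Solving with deg f ≤ 2: f(k) = k*(k + 2).
Certificate R = B(k−1)f/C = k*(k + 2)**2/(k**2 + 3*k + 3) gives s_k = k*(k + 2)/(k + 1).
s_(k+1) − s_k = (k**2 + 3*k + 3)/(k**2 + 3*k + 2) = t_k.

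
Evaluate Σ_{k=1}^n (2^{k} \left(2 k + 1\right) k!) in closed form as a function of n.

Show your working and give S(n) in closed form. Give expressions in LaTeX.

Ratio r(k) = 2*(k + 1)*(2*k + 3)/(2*k + 1).
So A=2*k + 2 and B=1, with C=k + 1/2.
f must satisfy (2*k + 2)·f(k+1) − (1)·f(k) = k + 1/2.
d = 0 from the (1,0,1) case.
Solve for f: f(k) = 1/2 (degree 0 ≤ 0).
R(k) = B(k−1)·f(k)/C(k) = 1/(2*k + 1); s_k = R·t_k = 2**k*factorial(k).
Δs = 2**k*(2*k + 1)*factorial(k), as required.
Σ_(k=1)^n t_k = s_(n+1) − s_(1) = (2**(n + 1)*factorial(n + 1)) − (2), i.e. 2*2**n*factorial(n + 1) - 2.

S(n) = 2 \cdot 2^{n} \left(n + 1\right)! - 2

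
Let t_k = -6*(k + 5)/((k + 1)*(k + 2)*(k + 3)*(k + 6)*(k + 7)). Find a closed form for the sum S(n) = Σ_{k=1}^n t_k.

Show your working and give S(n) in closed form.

t_(k+1)/t_k = (k + 1)*(k + 6)**2/((k + 4)*(k + 5)*(k + 8)).
Normal form (A,B,C) = (k + 1, k + 8, k**3 + 14*k**2 + 65*k + 100).
Key eq: (k + 1)·f(k+1) = (k + 7)·f(k) + (k**3 + 14*k**2 + 65*k + 100).
d = 6 from the (1,1,3) case.
Match coefficients ⇒ f(k) = k*(k + 3)*(k + 4)**2*(k + 5)**2/36.
So s_k = (B(k−1)f/C)·t_k = (k*(k + 3)*(k + 4)*(k + 7)/36)·t_k = k*(-k**2 - 9*k - 20)/(6*(k**3 + 9*k**2 + 20*k + 12)).
Verify: 6*(-k - 5)/(k**5 + 19*k**4 + 131*k**3 + 401*k**2 + 540*k + 252) matches t_k.
Evaluate: s_(n+1) = (-n**3 - 12*n**2 - 41*n - 30)/(6*(n**3 + 12*n**2 + 41*n + 42)); subtract s_(1) = -5/42 ⇒ S(n) = n*(-n**2 - 12*n - 41)/(21*(n**3 + 12*n**2 + 41*n + 42)).

S(n) = n*(-n**2 - 12*n - 41)/(21*(n**3 + 12*n**2 + 41*n + 42))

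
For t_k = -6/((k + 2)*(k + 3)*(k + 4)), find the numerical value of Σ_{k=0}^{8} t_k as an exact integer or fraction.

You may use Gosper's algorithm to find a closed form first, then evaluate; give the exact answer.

Σ = -21/44

t_(k+1)/t_k = (k + 2)/(k + 5).
Gosper form: A/B · C(k+1)/C(k) with A=k + 2, B=k + 5, C=1.
Need (k + 2)·f(k+1) − (k + 4)·f(k) = 1.
Degrees (1,1,0) ⇒ d ≤ 2.
Solve for f: f(k) = k*(k + 5)/12 (degree 2 ≤ 2).
So s_k = (B(k−1)f/C)·t_k = (k*(k + 4)*(k + 5)/12)·t_k = k*(-k - 5)/(2*(k + 2)*(k + 3)).
Δs = -6/(k**3 + 9*k**2 + 26*k + 24), as required.
Telescoping: Σ = s_(9) − s_(0) = -21/44 − (0) = -21/44.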